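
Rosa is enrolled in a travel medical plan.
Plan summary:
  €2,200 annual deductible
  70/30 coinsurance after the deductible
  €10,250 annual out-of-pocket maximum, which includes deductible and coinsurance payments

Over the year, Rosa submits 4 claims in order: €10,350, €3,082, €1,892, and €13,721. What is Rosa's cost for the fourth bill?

€4,112.80

Claim 1 (€10,350): €2,200 finishes the deductible; €8,150 goes to coinsurance; 30% of €8,150 = €2,445. Cost to traveler: €4,645. OOP to date €4,645.
Claim 2 (€3,082): deductible already satisfied, so traveler's share is 30% × €3,082 = €924.60. Traveler pays €924.60; OOP now €5,569.60.
Claim 3 (€1,892): 30% coinsurance on €1,892 = €567.60. Cost to traveler: €567.60. OOP to date €6,137.20.
Claim 4 (€13,721): deductible met; 30% of €13,721 = €4,116.30. That would push OOP to €10,253.50, over the €10,250 cap, so traveler pays €10,250 − €6,137.20 = €4,112.80.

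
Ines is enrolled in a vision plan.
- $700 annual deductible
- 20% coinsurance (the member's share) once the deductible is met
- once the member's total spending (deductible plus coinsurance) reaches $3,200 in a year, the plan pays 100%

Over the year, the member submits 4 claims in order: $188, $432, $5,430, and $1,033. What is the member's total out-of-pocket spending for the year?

Bill 1, $188: entire amount goes to the deductible. Member owes $188 (running OOP $188).
Bill 2, $432: fully absorbed by the deductible. Member pays $432; OOP now $620.
Bill 3, $5,430: $80 finishes the deductible; $5,350 goes to coinsurance; member's 20% is $1,070. Cost to member: $1,150. OOP to date $1,770.
Bill 4, $1,033: deductible met; 20% of $1,033 = $206.60. Member owes $206.60 (running OOP $1,976.60).
Total paid by the member: $188 + $432 + $1,150 + $206.60 = $1,976.60.

$1,976.60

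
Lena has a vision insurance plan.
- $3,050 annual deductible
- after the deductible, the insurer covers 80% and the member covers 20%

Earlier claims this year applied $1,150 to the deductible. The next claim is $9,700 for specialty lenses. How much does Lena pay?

$3,460

$1,150 of the $3,050 deductible is already met, leaving $1,900.
That leaves $9,700 − $1,900 = $7,800 for coinsurance.
Member's 20% share of $7,800 is $1,560.
That puts the member's cost at $1,900 + $1,560 = $3,460.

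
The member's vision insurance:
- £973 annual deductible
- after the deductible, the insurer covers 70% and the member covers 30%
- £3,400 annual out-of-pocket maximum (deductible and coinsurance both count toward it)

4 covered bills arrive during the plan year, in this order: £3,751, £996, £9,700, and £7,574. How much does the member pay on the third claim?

£1,294.80

Claim 1 — £3,751: deductible takes £973, £2,778 remains; 30% of £2,778 = £833.40. Member pays £1,806.40; OOP now £1,806.40.
Claim 2 — £996: deductible met; 30% of £996 = £298.80. Member pays £298.80; OOP now £2,105.20.
Claim 3 — £9,700: deductible met; 30% of £9,700 = £2,910. That would push OOP to £5,015.20, over the £3,400 cap, so member pays £3,400 − £2,105.20 = £1,294.80.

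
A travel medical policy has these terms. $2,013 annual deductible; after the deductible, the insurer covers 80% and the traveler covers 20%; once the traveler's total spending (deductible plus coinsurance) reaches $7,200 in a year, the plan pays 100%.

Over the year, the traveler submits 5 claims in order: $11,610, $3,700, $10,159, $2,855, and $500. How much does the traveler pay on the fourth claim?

Bill 1, $11,610: $2,013 finishes the deductible; $9,597 goes to coinsurance; traveler's 20% is $1,919.40. Cost to traveler: $3,932.40. OOP to date $3,932.40.
Bill 2, $3,700: deductible already satisfied, so traveler's share is 20% × $3,700 = $740. Cost to traveler: $740. OOP to date $4,672.40.
Bill 3, $10,159: deductible met; 20% of $10,159 = $2,031.80. Cost to traveler: $2,031.80. OOP to date $6,704.20.
Bill 4, $2,855: deductible met; 20% of $2,855 = $571. That would push OOP to $7,275.20, over the $7,200 cap, so traveler pays $7,200 − $6,704.20 = $495.80.

$495.80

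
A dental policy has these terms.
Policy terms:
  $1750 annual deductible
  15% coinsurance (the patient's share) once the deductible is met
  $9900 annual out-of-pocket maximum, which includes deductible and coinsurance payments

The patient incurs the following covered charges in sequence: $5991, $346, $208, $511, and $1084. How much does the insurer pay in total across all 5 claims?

$5431.50

Claim 1 — $5991: deductible takes $1750, $4241 remains; coinsurance $4241 × 15% = $636.15. Patient owes $2386.15 (running OOP $2386.15). Plan pays $5991 − $2386.15 = $3604.85.
Claim 2 — $346: deductible already satisfied, so patient's share is 15% × $346 = $51.90. Cost to patient: $51.90. OOP to date $2438.05. Insurer: $346 − $51.90 = $294.10.
Claim 3 — $208: 15% coinsurance on $208 = $31.20. Cost to patient: $31.20. OOP to date $2469.25. Insurer: $208 − $31.20 = $176.80.
Claim 4 — $511: deductible already satisfied, so patient's share is 15% × $511 = $76.65. Patient owes $76.65 (running OOP $2545.90). Plan pays $511 − $76.65 = $434.35.
Claim 5 — $1084: 15% coinsurance on $1084 = $162.60. Patient owes $162.60 (running OOP $2708.50). Plan pays $1084 − $162.60 = $921.40.
Insurer total = bills − patient's total = $8140 − $2708.50 = $5431.50.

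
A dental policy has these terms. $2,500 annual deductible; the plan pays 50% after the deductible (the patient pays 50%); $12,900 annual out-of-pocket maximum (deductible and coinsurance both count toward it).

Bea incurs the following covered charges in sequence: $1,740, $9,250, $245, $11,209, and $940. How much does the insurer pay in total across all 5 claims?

Claim 1 — $1,740: entire amount goes to the deductible. Patient owes $1,740 (running OOP $1,740). Insurer: $1,740 − $1,740 = $0.
Claim 2 — $9,250: deductible takes $760, $8,490 remains; 50% of $8,490 = $4,245. Patient owes $5,005 (running OOP $6,745). Insurer: $9,250 − $5,005 = $4,245.
Claim 3 — $245: deductible already satisfied, so patient's share is 50% × $245 = $122.50. Patient owes $122.50 (running OOP $6,867.50). Plan pays $245 − $122.50 = $122.50.
Claim 4 — $11,209: deductible already satisfied, so patient's share is 50% × $11,209 = $5,604.50. Patient pays $5,604.50; OOP now $12,472. Plan pays $11,209 − $5,604.50 = $5,604.50.
Claim 5 — $940: deductible met; 50% of $940 = $470. OOP would hit $12,942 > $12,900, so the cap limits the patient to $12,900 − $12,472 = $428. Plan pays $940 − $428 = $512.
Insurer total = bills − patient's total = $23,384 − $12,900 = $10,484.

$10,484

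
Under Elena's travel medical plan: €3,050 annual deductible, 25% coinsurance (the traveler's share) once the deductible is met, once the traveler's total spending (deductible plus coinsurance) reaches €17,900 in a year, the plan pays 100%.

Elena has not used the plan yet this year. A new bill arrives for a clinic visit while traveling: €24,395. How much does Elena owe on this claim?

Deductible not yet touched, so the first €3,050 of the bill goes to the deductible.
That leaves €24,395 − €3,050 = €21,345 for coinsurance.
25% of €21,345 = €5,336.25 falls to the traveler.
Traveler responsibility before any cap: €3,050 + €5,336.25 = €8,386.25.
Cumulative spending €0 + €8,386.25 = €8,386.25 stays under the €17,900 maximum.

€8,386.25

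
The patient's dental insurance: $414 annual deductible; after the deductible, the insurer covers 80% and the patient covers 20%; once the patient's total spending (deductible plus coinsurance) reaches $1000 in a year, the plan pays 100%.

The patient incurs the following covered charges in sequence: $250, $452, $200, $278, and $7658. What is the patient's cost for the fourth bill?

Claim 1 — $250: all of it applies to the deductible. Patient owes $250 (running OOP $250).
Claim 2 — $452: $164 to deductible, leaving $288; patient's 20% is $57.60. Patient owes $221.60 (running OOP $471.60).
Claim 3 — $200: 20% coinsurance on $200 = $40. Patient pays $40; OOP now $511.60.
Claim 4 — $278: deductible met; 20% of $278 = $55.60. Patient pays $55.60; OOP now $567.20.

$55.60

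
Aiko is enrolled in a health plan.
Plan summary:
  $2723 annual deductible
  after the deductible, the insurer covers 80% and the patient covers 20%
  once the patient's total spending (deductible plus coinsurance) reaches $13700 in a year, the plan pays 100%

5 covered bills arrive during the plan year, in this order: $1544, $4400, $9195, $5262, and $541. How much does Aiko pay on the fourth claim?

#1 ($1544): entire amount goes to the deductible. Cost to patient: $1544. OOP to date $1544.
#2 ($4400): deductible takes $1179, $3221 remains; 20% of $3221 = $644.20. Cost to patient: $1823.20. OOP to date $3367.20.
#3 ($9195): 20% coinsurance on $9195 = $1839. Patient pays $1839; OOP now $5206.20.
#4 ($5262): deductible met; 20% of $5262 = $1052.40. Patient pays $1052.40; OOP now $6258.60.

$1052.40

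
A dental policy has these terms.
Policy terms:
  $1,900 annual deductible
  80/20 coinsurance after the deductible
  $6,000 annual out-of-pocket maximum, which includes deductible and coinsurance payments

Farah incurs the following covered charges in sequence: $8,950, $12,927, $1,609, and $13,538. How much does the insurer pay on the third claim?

$1,504.40

Bill 1, $8,950: $1,900 finishes the deductible; $7,050 goes to coinsurance; patient's 20% is $1,410. Cost to patient: $3,310. OOP to date $3,310. Plan pays $8,950 − $3,310 = $5,640.
Bill 2, $12,927: deductible met; 20% of $12,927 = $2,585.40. Patient owes $2,585.40 (running OOP $5,895.40). Insurer: $12,927 − $2,585.40 = $10,341.60.
Bill 3, $1,609: deductible met; 20% of $1,609 = $321.80. That would push OOP to $6,217.20, over the $6,000 cap, so patient pays $6,000 − $5,895.40 = $104.60. Insurer: $1,609 − $104.60 = $1,504.40.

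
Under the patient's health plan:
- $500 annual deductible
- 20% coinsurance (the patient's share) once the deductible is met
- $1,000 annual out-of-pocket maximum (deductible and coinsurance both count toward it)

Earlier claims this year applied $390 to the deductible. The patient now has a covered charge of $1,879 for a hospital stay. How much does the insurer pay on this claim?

$1,415.20

Deductible still to meet: $500 − $390 = $110.
After the $110 deductible portion, $1,879 − $110 = $1,769 is subject to coinsurance.
Patient's 20% share of $1,769 is $353.80.
That puts the patient's cost at $110 + $353.80 = $463.80 before any cap.
Year-to-date out-of-pocket becomes $390 + $463.80 = $853.80, still under the $1,000 maximum, so no cap applies.
The insurer covers the remainder: $1,879 − $463.80 = $1,415.20.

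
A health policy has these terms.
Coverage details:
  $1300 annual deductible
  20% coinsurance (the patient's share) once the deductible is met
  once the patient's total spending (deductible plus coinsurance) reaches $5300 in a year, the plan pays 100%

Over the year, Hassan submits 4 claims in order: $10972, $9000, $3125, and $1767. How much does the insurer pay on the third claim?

$2859.40

Claim 1 ($10972): $1300 to deductible, leaving $9672; patient's 20% is $1934.40. Cost to patient: $3234.40. OOP to date $3234.40. Insurer: $10972 − $3234.40 = $7737.60.
Claim 2 ($9000): deductible already satisfied, so patient's share is 20% × $9000 = $1800. Patient pays $1800; OOP now $5034.40. Plan pays $9000 − $1800 = $7200.
Claim 3 ($3125): deductible already satisfied, so patient's share is 20% × $3125 = $625. That would push OOP to $5659.40, over the $5300 cap, so patient pays $5300 − $5034.40 = $265.60. Insurer: $3125 − $265.60 = $2859.40.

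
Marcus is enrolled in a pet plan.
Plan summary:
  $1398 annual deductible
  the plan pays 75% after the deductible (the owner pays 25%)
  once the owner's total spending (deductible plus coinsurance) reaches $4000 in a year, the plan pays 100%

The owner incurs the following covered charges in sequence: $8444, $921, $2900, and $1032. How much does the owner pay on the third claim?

Claim 1 ($8444): $1398 finishes the deductible; $7046 goes to coinsurance; owner's 25% is $1761.50. Owner owes $3159.50 (running OOP $3159.50).
Claim 2 ($921): deductible already satisfied, so owner's share is 25% × $921 = $230.25. Cost to owner: $230.25. OOP to date $3389.75.
Claim 3 ($2900): deductible met; 25% of $2900 = $725. That would push OOP to $4114.75, over the $4000 cap, so owner pays $4000 − $3389.75 = $610.25.

$610.25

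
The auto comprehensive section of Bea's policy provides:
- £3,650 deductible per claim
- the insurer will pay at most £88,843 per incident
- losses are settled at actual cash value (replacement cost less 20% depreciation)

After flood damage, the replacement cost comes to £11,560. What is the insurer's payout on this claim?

£5,598

Depreciate 20%: the covered value is £11,560 × 0.8 = £9,248.
Subtract the deductible: £9,248 − £3,650 = £5,598.
That's under the £88,843 cap, so the insurer reimburses the full £5,598.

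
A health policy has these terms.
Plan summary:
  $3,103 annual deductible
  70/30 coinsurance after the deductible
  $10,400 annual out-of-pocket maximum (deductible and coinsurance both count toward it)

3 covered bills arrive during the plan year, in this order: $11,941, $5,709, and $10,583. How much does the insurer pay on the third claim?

Claim 1 ($11,941): $3,103 finishes the deductible; $8,838 goes to coinsurance; patient's 30% is $2,651.40. Cost to patient: $5,754.40. OOP to date $5,754.40. Insurer: $11,941 − $5,754.40 = $6,186.60.
Claim 2 ($5,709): 30% coinsurance on $5,709 = $1,712.70. Patient pays $1,712.70; OOP now $7,467.10. Insurer: $5,709 − $1,712.70 = $3,996.30.
Claim 3 ($10,583): 30% coinsurance on $10,583 = $3,174.90. OOP would hit $10,642 > $10,400, so the cap limits the patient to $10,400 − $7,467.10 = $2,932.90. Insurer: $10,583 − $2,932.90 = $7,650.10.

$7,650.10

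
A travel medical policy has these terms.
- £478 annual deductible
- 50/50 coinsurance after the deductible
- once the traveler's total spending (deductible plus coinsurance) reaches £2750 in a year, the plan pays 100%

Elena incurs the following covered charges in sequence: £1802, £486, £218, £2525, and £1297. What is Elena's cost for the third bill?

#1 (£1802): deductible takes £478, £1324 remains; traveler's 50% is £662. Traveler pays £1140; OOP now £1140.
#2 (£486): deductible met; 50% of £486 = £243. Traveler owes £243 (running OOP £1383).
#3 (£218): deductible already satisfied, so traveler's share is 50% × £218 = £109. Traveler owes £109 (running OOP £1492).

£109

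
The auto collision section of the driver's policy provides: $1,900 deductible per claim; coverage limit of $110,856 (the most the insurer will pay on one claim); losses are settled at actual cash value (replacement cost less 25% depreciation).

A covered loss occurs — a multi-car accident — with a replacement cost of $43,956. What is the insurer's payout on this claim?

At 25% depreciation, ACV = $43,956 − $10,989 = $32,967.
Subtract the deductible: $32,967 − $1,900 = $31,067.
$31,067 is within the $110,856 limit, so the insurer pays $31,067.

$31,067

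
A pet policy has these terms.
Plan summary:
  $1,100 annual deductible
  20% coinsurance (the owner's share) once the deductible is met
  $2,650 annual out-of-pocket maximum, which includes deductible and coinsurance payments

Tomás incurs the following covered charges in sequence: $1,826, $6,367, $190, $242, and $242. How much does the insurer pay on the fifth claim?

$197

#1 ($1,826): deductible takes $1,100, $726 remains; coinsurance $726 × 20% = $145.20. Owner owes $1,245.20 (running OOP $1,245.20). Insurer: $1,826 − $1,245.20 = $580.80.
#2 ($6,367): 20% coinsurance on $6,367 = $1,273.40. Owner pays $1,273.40; OOP now $2,518.60. Insurer: $6,367 − $1,273.40 = $5,093.60.
#3 ($190): 20% coinsurance on $190 = $38. Cost to owner: $38. OOP to date $2,556.60. Plan pays $190 − $38 = $152.
#4 ($242): deductible already satisfied, so owner's share is 20% × $242 = $48.40. Owner owes $48.40 (running OOP $2,605). Plan pays $242 − $48.40 = $193.60.
#5 ($242): deductible already satisfied, so owner's share is 20% × $242 = $48.40. Adding that to $2,605 gives $2,653.40, past the $2,650 cap; owner pays only $2,650 − $2,605 = $45. Insurer: $242 − $45 = $197.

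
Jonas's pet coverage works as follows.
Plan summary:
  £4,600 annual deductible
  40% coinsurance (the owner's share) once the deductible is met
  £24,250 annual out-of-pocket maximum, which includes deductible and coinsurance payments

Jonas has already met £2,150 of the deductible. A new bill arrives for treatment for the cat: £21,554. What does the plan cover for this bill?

£11,462.40

£2,150 of the £4,600 deductible is already met, leaving £2,450.
That leaves £21,554 − £2,450 = £19,104 for coinsurance.
Owner's 40% share of £19,104 is £7,641.60.
So the owner owes £2,450 + £7,641.60 = £10,091.60 before any cap.
Total out-of-pocket so far would be £2,150 + £10,091.60 = £12,241.60, below the £24,250 cap — no reduction.
The insurer covers the remainder: £21,554 − £10,091.60 = £11,462.40.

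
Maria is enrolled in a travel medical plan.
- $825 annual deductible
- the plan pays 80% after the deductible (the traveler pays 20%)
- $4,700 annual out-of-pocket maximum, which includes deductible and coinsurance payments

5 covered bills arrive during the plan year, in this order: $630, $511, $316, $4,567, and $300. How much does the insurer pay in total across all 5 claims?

Claim 1 — $630: fully absorbed by the deductible. Cost to traveler: $630. OOP to date $630. Insurer: $630 − $630 = $0.
Claim 2 — $511: $195 finishes the deductible; $316 goes to coinsurance; traveler's 20% is $63.20. Traveler pays $258.20; OOP now $888.20. Plan pays $511 − $258.20 = $252.80.
Claim 3 — $316: 20% coinsurance on $316 = $63.20. Traveler pays $63.20; OOP now $951.40. Insurer: $316 − $63.20 = $252.80.
Claim 4 — $4,567: deductible met; 20% of $4,567 = $913.40. Cost to traveler: $913.40. OOP to date $1,864.80. Insurer: $4,567 − $913.40 = $3,653.60.
Claim 5 — $300: 20% coinsurance on $300 = $60. Traveler owes $60 (running OOP $1,924.80). Insurer: $300 − $60 = $240.
Insurer total: $0 + $252.80 + $252.80 + $3,653.60 + $240 = $4,399.20.

$4,399.20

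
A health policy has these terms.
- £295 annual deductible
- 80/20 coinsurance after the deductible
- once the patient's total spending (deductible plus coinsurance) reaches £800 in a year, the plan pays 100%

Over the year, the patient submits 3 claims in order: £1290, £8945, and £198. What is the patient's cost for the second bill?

Bill 1, £1290: £295 finishes the deductible; £995 goes to coinsurance; patient's 20% is £199. Cost to patient: £494. OOP to date £494.
Bill 2, £8945: 20% coinsurance on £8945 = £1789. Adding that to £494 gives £2283, past the £800 cap; patient pays only £800 − £494 = £306.

£306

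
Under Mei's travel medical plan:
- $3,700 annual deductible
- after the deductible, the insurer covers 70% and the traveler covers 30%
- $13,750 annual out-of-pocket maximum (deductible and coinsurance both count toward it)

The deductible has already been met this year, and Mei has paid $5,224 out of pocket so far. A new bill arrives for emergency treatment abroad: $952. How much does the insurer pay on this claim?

The deductible is already satisfied, so the full bill goes to coinsurance.
Coinsurance: $952 × 30% = $285.60.
Total out-of-pocket so far would be $5,224 + $285.60 = $5,509.60, below the $13,750 cap — no reduction.
Insurer pays the balance: $952 − $285.60 = $666.40.

$666.40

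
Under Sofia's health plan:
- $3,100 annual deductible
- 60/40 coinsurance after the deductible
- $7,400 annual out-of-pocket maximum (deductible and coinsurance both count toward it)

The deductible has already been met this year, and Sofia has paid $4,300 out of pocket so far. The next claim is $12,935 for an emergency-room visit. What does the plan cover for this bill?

The deductible is already satisfied, so the full bill goes to coinsurance.
40% of $12,935 = $5,174 falls to the patient.
That would bring total out-of-pocket to $9,474, past the $7,400 cap. The patient is capped at $7,400 − $4,300 = $3,100 on this claim.
Insurer pays the balance: $12,935 − $3,100 = $9,835.

$9,835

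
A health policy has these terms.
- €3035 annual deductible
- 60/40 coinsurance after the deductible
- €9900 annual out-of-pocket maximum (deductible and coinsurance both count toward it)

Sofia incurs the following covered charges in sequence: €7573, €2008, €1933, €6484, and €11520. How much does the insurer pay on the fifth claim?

#1 (€7573): €3035 to deductible, leaving €4538; coinsurance €4538 × 40% = €1815.20. Patient pays €4850.20; OOP now €4850.20. Plan pays €7573 − €4850.20 = €2722.80.
#2 (€2008): 40% coinsurance on €2008 = €803.20. Patient owes €803.20 (running OOP €5653.40). Plan pays €2008 − €803.20 = €1204.80.
#3 (€1933): deductible already satisfied, so patient's share is 40% × €1933 = €773.20. Cost to patient: €773.20. OOP to date €6426.60. Insurer: €1933 − €773.20 = €1159.80.
#4 (€6484): 40% coinsurance on €6484 = €2593.60. Patient owes €2593.60 (running OOP €9020.20). Plan pays €6484 − €2593.60 = €3890.40.
#5 (€11520): deductible already satisfied, so patient's share is 40% × €11520 = €4608. Adding that to €9020.20 gives €13628.20, past the €9900 cap; patient pays only €9900 − €9020.20 = €879.80. Plan pays €11520 − €879.80 = €10640.20.

€10640.20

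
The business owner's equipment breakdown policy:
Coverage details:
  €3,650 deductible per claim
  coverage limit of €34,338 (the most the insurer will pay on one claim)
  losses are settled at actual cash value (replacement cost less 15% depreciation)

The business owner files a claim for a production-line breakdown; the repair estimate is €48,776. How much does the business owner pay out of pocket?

€14,438

Actual cash value after 15% depreciation: €48,776 × 85% = €41,459.60.
Subtract the deductible: €41,459.60 − €3,650 = €37,809.60.
Since €37,809.60 > €34,338, the payout is capped at €34,338.
The business owner bears the rest of the original loss: €48,776 − €34,338 = €14,438.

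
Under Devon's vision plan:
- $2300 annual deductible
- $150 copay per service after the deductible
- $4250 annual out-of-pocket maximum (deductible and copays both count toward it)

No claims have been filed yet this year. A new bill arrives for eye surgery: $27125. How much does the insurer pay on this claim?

Deductible not yet touched, so the first $2300 of the bill goes to the deductible.
That leaves $27125 − $2300 = $24825 for the copay.
Copay on this service: $150.
So the member owes $2300 + $150 = $2450 before any cap.
Total out-of-pocket so far would be $0 + $2450 = $2450, below the $4250 cap — no reduction.
Insurer pays the balance: $27125 − $2450 = $24675.

$24675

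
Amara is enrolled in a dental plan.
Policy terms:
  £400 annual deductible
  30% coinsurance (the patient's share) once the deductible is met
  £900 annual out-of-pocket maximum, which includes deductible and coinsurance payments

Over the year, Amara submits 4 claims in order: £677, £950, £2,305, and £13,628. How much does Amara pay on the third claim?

£131.90

Bill 1, £677: £400 to deductible, leaving £277; coinsurance £277 × 30% = £83.10. Cost to patient: £483.10. OOP to date £483.10.
Bill 2, £950: 30% coinsurance on £950 = £285. Cost to patient: £285. OOP to date £768.10.
Bill 3, £2,305: 30% coinsurance on £2,305 = £691.50. OOP would hit £1,459.60 > £900, so the cap limits the patient to £900 − £768.10 = £131.90.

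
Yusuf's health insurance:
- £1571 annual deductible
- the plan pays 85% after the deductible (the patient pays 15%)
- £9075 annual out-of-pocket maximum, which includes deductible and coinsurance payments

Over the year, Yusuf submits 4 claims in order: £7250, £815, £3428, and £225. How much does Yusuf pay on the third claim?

£514.20

#1 (£7250): £1571 to deductible, leaving £5679; coinsurance £5679 × 15% = £851.85. Patient pays £2422.85; OOP now £2422.85.
#2 (£815): deductible met; 15% of £815 = £122.25. Cost to patient: £122.25. OOP to date £2545.10.
#3 (£3428): 15% coinsurance on £3428 = £514.20. Cost to patient: £514.20. OOP to date £3059.30.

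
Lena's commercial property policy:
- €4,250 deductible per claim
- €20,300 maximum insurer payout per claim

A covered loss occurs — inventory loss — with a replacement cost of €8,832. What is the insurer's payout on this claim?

€4,582

After the deductible, €8,832 − €4,250 = €4,582 remains.
That's under the €20,300 cap, so the insurer reimburses the full €4,582.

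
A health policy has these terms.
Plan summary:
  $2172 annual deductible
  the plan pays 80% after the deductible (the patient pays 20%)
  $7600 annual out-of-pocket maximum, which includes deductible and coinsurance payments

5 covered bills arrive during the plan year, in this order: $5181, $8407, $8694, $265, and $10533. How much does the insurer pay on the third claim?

$6955.20

Claim 1 — $5181: $2172 finishes the deductible; $3009 goes to coinsurance; 20% of $3009 = $601.80. Patient owes $2773.80 (running OOP $2773.80). Insurer: $5181 − $2773.80 = $2407.20.
Claim 2 — $8407: 20% coinsurance on $8407 = $1681.40. Patient owes $1681.40 (running OOP $4455.20). Insurer: $8407 − $1681.40 = $6725.60.
Claim 3 — $8694: 20% coinsurance on $8694 = $1738.80. Patient owes $1738.80 (running OOP $6194). Plan pays $8694 − $1738.80 = $6955.20.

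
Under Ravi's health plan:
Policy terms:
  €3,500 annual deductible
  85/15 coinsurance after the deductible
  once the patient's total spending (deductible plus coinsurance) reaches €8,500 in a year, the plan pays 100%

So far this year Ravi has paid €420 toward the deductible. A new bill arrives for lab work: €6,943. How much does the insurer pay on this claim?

€3,283.55

€420 of the €3,500 deductible is already met, leaving €3,080.
After the €3,080 deductible portion, €6,943 − €3,080 = €3,863 is subject to coinsurance.
15% of €3,863 = €579.45 falls to the patient.
Patient responsibility before any cap: €3,080 + €579.45 = €3,659.45.
Year-to-date out-of-pocket becomes €420 + €3,659.45 = €4,079.45, still under the €8,500 maximum, so no cap applies.
Insurer pays the balance: €6,943 − €3,659.45 = €3,283.55.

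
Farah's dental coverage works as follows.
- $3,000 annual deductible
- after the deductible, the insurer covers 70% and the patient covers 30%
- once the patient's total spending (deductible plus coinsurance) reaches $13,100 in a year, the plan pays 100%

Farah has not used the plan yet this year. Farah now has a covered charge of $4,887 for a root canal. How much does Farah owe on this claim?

Nothing has been paid toward the $3,000 deductible, so the first $3,000 of this charge is applied there.
That leaves $4,887 − $3,000 = $1,887 for coinsurance.
Patient's 30% share of $1,887 is $566.10.
Patient responsibility before any cap: $3,000 + $566.10 = $3,566.10.
Cumulative spending $0 + $3,566.10 = $3,566.10 stays under the $13,100 maximum.

$3,566.10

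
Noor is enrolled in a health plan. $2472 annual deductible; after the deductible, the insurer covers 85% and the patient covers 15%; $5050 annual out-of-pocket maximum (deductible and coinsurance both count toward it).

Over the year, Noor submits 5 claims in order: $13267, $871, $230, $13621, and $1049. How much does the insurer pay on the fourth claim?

$12827.40

Claim 1 — $13267: deductible takes $2472, $10795 remains; patient's 15% is $1619.25. Cost to patient: $4091.25. OOP to date $4091.25. Plan pays $13267 − $4091.25 = $9175.75.
Claim 2 — $871: deductible already satisfied, so patient's share is 15% × $871 = $130.65. Patient owes $130.65 (running OOP $4221.90). Plan pays $871 − $130.65 = $740.35.
Claim 3 — $230: 15% coinsurance on $230 = $34.50. Cost to patient: $34.50. OOP to date $4256.40. Insurer: $230 − $34.50 = $195.50.
Claim 4 — $13621: 15% coinsurance on $13621 = $2043.15. OOP would hit $6299.55 > $5050, so the cap limits the patient to $5050 − $4256.40 = $793.60. Insurer: $13621 − $793.60 = $12827.40.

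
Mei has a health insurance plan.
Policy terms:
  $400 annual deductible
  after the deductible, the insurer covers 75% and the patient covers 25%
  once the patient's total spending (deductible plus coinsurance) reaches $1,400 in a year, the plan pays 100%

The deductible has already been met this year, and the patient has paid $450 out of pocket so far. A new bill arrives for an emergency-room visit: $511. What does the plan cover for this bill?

The deductible is already satisfied, so the full bill goes to coinsurance.
Patient's 25% share of $511 is $127.75.
Total out-of-pocket so far would be $450 + $127.75 = $577.75, below the $1,400 cap — no reduction.
The plan picks up $511 − $127.75 = $383.25.

$383.25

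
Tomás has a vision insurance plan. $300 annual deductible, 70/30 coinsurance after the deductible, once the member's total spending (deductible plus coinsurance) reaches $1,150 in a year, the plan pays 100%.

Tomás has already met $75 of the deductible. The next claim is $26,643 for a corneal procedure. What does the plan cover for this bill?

$25,568

$75 of the $300 deductible is already met, leaving $225.
That leaves $26,643 − $225 = $26,418 for coinsurance.
30% of $26,418 = $7,925.40 falls to the member.
Member responsibility before any cap: $225 + $7,925.40 = $8,150.40.
Adding $8,150.40 to the $75 already spent would give $8,225.40, which exceeds the $1,150 cap; the member pays just $1,150 − $75 = $1,075.
Insurer pays the balance: $26,643 − $1,075 = $25,568.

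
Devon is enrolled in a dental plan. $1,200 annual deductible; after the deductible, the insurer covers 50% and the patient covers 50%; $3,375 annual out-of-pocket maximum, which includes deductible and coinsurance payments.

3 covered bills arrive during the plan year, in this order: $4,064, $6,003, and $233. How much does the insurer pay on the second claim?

$5,260

Claim 1 — $4,064: $1,200 finishes the deductible; $2,864 goes to coinsurance; coinsurance $2,864 × 50% = $1,432. Cost to patient: $2,632. OOP to date $2,632. Plan pays $4,064 − $2,632 = $1,432.
Claim 2 — $6,003: deductible met; 50% of $6,003 = $3,001.50. That would push OOP to $5,633.50, over the $3,375 cap, so patient pays $3,375 − $2,632 = $743. Insurer: $6,003 − $743 = $5,260.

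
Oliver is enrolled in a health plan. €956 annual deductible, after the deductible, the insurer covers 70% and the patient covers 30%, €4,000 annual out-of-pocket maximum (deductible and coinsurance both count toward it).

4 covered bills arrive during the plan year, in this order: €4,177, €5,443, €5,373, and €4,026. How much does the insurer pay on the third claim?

Claim 1 — €4,177: deductible takes €956, €3,221 remains; 30% of €3,221 = €966.30. Patient pays €1,922.30; OOP now €1,922.30. Plan pays €4,177 − €1,922.30 = €2,254.70.
Claim 2 — €5,443: 30% coinsurance on €5,443 = €1,632.90. Cost to patient: €1,632.90. OOP to date €3,555.20. Insurer: €5,443 − €1,632.90 = €3,810.10.
Claim 3 — €5,373: deductible met; 30% of €5,373 = €1,611.90. That would push OOP to €5,167.10, over the €4,000 cap, so patient pays €4,000 − €3,555.20 = €444.80. Plan pays €5,373 − €444.80 = €4,928.20.

€4,928.20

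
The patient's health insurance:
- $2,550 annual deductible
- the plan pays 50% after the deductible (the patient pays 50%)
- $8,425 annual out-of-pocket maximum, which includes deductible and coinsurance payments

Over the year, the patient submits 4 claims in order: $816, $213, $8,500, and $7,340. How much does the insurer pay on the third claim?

$3,489.50

Bill 1, $816: fully absorbed by the deductible. Cost to patient: $816. OOP to date $816. Plan pays $816 − $816 = $0.
Bill 2, $213: fully absorbed by the deductible. Cost to patient: $213. OOP to date $1,029. Plan pays $213 − $213 = $0.
Bill 3, $8,500: $1,521 to deductible, leaving $6,979; coinsurance $6,979 × 50% = $3,489.50. Cost to patient: $5,010.50. OOP to date $6,039.50. Insurer: $8,500 − $5,010.50 = $3,489.50.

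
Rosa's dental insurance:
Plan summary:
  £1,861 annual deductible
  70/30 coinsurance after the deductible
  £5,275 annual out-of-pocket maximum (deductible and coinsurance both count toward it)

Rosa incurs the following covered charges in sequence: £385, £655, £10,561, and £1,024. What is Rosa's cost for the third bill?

Claim 1 — £385: fully absorbed by the deductible. Patient pays £385; OOP now £385.
Claim 2 — £655: fully absorbed by the deductible. Cost to patient: £655. OOP to date £1,040.
Claim 3 — £10,561: £821 finishes the deductible; £9,740 goes to coinsurance; coinsurance £9,740 × 30% = £2,922. Patient owes £3,743 (running OOP £4,783).

£3,743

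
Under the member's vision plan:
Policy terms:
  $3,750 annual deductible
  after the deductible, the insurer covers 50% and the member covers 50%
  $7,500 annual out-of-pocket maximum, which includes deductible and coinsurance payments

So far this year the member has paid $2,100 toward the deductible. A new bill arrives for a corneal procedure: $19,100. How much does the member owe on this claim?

$5,400

Remaining deductible: $3,750 − $2,100 = $1,650.
The remaining $17,450 (= $19,100 − $1,650) moves to coinsurance.
50% of $17,450 = $8,725 falls to the member.
Member responsibility before any cap: $1,650 + $8,725 = $10,375.
Adding $10,375 to the $2,100 already spent would give $12,475, which exceeds the $7,500 cap; the member pays just $7,500 − $2,100 = $5,400.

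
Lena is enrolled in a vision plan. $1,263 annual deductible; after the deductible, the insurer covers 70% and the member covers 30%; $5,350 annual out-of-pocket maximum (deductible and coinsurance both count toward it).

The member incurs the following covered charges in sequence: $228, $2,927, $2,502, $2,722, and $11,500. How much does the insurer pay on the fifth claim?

Bill 1, $228: fully absorbed by the deductible. Member owes $228 (running OOP $228). Plan pays $228 − $228 = $0.
Bill 2, $2,927: $1,035 finishes the deductible; $1,892 goes to coinsurance; member's 30% is $567.60. Member owes $1,602.60 (running OOP $1,830.60). Insurer: $2,927 − $1,602.60 = $1,324.40.
Bill 3, $2,502: deductible already satisfied, so member's share is 30% × $2,502 = $750.60. Member pays $750.60; OOP now $2,581.20. Plan pays $2,502 − $750.60 = $1,751.40.
Bill 4, $2,722: deductible already satisfied, so member's share is 30% × $2,722 = $816.60. Member owes $816.60 (running OOP $3,397.80). Insurer: $2,722 − $816.60 = $1,905.40.
Bill 5, $11,500: deductible met; 30% of $11,500 = $3,450. That would push OOP to $6,847.80, over the $5,350 cap, so member pays $5,350 − $3,397.80 = $1,952.20. Insurer: $11,500 − $1,952.20 = $9,547.80.

$9,547.80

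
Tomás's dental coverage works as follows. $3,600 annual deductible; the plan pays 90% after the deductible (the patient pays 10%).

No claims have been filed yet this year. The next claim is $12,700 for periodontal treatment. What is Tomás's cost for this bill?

$4,510

The full $3,600 deductible is still open; $3,600 of this bill applies to it.
After the $3,600 deductible portion, $12,700 − $3,600 = $9,100 is subject to coinsurance.
10% of $9,100 = $910 falls to the patient.
So the patient owes $3,600 + $910 = $4,510.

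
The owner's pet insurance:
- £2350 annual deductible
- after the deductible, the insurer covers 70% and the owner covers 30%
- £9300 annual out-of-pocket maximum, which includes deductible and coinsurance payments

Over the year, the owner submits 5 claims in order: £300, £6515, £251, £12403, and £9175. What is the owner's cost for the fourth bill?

£3720.90

#1 (£300): entire amount goes to the deductible. Cost to owner: £300. OOP to date £300.
#2 (£6515): £2050 finishes the deductible; £4465 goes to coinsurance; coinsurance £4465 × 30% = £1339.50. Owner pays £3389.50; OOP now £3689.50.
#3 (£251): deductible met; 30% of £251 = £75.30. Cost to owner: £75.30. OOP to date £3764.80.
#4 (£12403): 30% coinsurance on £12403 = £3720.90. Owner owes £3720.90 (running OOP £7485.70).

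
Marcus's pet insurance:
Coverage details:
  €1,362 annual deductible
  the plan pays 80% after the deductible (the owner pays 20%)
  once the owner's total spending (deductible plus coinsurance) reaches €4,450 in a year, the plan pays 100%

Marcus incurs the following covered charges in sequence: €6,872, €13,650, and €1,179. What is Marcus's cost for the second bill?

Claim 1 (€6,872): €1,362 finishes the deductible; €5,510 goes to coinsurance; coinsurance €5,510 × 20% = €1,102. Cost to owner: €2,464. OOP to date €2,464.
Claim 2 (€13,650): deductible met; 20% of €13,650 = €2,730. OOP would hit €5,194 > €4,450, so the cap limits the owner to €4,450 − €2,464 = €1,986.

€1,986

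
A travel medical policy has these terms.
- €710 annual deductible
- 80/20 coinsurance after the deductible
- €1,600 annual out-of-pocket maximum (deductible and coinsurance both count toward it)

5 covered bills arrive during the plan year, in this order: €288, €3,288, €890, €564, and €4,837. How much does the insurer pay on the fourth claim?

#1 (€288): all of it applies to the deductible. Cost to traveler: €288. OOP to date €288. Insurer: €288 − €288 = €0.
#2 (€3,288): €422 to deductible, leaving €2,866; traveler's 20% is €573.20. Cost to traveler: €995.20. OOP to date €1,283.20. Plan pays €3,288 − €995.20 = €2,292.80.
#3 (€890): deductible already satisfied, so traveler's share is 20% × €890 = €178. Traveler pays €178; OOP now €1,461.20. Plan pays €890 − €178 = €712.
#4 (€564): 20% coinsurance on €564 = €112.80. Traveler owes €112.80 (running OOP €1,574). Insurer: €564 − €112.80 = €451.20.

€451.20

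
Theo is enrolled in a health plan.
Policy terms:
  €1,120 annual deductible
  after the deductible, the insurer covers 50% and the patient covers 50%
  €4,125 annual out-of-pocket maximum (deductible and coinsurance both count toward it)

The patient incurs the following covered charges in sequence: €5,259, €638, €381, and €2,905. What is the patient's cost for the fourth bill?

Claim 1 (€5,259): €1,120 to deductible, leaving €4,139; patient's 50% is €2,069.50. Cost to patient: €3,189.50. OOP to date €3,189.50.
Claim 2 (€638): 50% coinsurance on €638 = €319. Cost to patient: €319. OOP to date €3,508.50.
Claim 3 (€381): deductible met; 50% of €381 = €190.50. Patient pays €190.50; OOP now €3,699.
Claim 4 (€2,905): deductible met; 50% of €2,905 = €1,452.50. OOP would hit €5,151.50 > €4,125, so the cap limits the patient to €4,125 − €3,699 = €426.

€426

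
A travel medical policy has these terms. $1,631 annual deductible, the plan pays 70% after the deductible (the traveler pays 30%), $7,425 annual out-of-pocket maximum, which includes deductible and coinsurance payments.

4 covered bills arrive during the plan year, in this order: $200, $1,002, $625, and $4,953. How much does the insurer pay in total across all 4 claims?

Bill 1, $200: all of it applies to the deductible. Traveler owes $200 (running OOP $200). Insurer: $200 − $200 = $0.
Bill 2, $1,002: entire amount goes to the deductible. Traveler owes $1,002 (running OOP $1,202). Insurer: $1,002 − $1,002 = $0.
Bill 3, $625: $429 finishes the deductible; $196 goes to coinsurance; coinsurance $196 × 30% = $58.80. Traveler pays $487.80; OOP now $1,689.80. Plan pays $625 − $487.80 = $137.20.
Bill 4, $4,953: deductible met; 30% of $4,953 = $1,485.90. Cost to traveler: $1,485.90. OOP to date $3,175.70. Plan pays $4,953 − $1,485.90 = $3,467.10.
Insurer total: $0 + $0 + $137.20 + $3,467.10 = $3,604.30.

$3,604.30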